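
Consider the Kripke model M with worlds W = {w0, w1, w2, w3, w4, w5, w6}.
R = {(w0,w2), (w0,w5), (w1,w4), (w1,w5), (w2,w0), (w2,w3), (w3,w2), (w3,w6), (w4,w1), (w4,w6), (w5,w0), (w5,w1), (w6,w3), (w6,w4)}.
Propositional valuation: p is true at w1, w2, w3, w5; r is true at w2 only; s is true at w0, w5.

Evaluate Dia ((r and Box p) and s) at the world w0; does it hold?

No

Recall that Box ψ holds at a world iff ψ holds at every accessible world, and Dia ψ holds iff ψ holds at some accessible world.
At w0: Dia ((r and Box p) and s) requires (r and Box p) and s at some successor in {w2, w5}.
  At w2: (r and Box p) and s is false.
  At w5: (r and Box p) and s is false.
So Dia ((r and Box p) and s) is false at w0.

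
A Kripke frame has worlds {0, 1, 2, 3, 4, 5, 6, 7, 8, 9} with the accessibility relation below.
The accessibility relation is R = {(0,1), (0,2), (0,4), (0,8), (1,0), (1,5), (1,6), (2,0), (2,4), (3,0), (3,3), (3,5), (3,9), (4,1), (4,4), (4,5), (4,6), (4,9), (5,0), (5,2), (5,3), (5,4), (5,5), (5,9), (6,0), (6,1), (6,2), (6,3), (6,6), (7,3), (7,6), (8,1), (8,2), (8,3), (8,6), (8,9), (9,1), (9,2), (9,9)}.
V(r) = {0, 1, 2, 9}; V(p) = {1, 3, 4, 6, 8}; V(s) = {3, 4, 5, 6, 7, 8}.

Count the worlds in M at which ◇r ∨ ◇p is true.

10

Let φ = ◇r ∨ ◇p. Evaluate φ at each world:
  0 (successors {1, 2, 4, 8}): φ is true.
  1 (successors {0, 5, 6}): φ is true.
  2 (successors {0, 4}): φ is true.
  3 (successors {0, 3, 5, 9}): φ is true.
  4 (successors {1, 4, 5, 6, 9}): φ is true.
  5 (successors {0, 2, 3, 4, 5, 9}): φ is true.
  6 (successors {0, 1, 2, 3, 6}): φ is true.
  7 (successors {3, 6}): φ is true.
  8 (successors {1, 2, 3, 6, 9}): φ is true.
  9 (successors {1, 2, 9}): φ is true.
For instance, at 6:
  At 6: ◇r is true, ◇p is true, so ◇r ∨ ◇p is true.
    At 6: ◇r requires r at some successor in {0, 1, 2, 3, 6}.
      r holds at 0, so ◇r is true at 6.
    At 6: ◇p requires p at some successor in {0, 1, 2, 3, 6}.
      p holds at 1, so ◇p is true at 6.
Satisfying worlds: {0, 1, 2, 3, 4, 5, 6, 7, 8, 9}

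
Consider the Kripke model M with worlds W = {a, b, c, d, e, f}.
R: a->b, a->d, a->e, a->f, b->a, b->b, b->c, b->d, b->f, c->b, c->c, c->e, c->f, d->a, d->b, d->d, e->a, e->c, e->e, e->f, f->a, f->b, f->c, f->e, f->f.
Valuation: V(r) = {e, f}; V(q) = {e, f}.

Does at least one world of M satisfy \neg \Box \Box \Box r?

Yes

Let φ = \neg \Box \Box \Box r. Evaluate φ at each world:
  a (successors {b, d, e, f}): φ is true.
  b (successors {a, b, c, d, f}): φ is true.
  c (successors {b, c, e, f}): φ is true.
  d (successors {a, b, d}): φ is true.
  e (successors {a, c, e, f}): φ is true.
  f (successors {a, b, c, e, f}): φ is true.
Detail at a (witness):
  At a: \Box \Box \Box r is false, so \neg \Box \Box \Box r is true.
    At a: \Box \Box \Box r requires \Box \Box r at every successor {b, d, e, f}.
      \Box \Box r fails at b, so \Box \Box \Box r is false at a.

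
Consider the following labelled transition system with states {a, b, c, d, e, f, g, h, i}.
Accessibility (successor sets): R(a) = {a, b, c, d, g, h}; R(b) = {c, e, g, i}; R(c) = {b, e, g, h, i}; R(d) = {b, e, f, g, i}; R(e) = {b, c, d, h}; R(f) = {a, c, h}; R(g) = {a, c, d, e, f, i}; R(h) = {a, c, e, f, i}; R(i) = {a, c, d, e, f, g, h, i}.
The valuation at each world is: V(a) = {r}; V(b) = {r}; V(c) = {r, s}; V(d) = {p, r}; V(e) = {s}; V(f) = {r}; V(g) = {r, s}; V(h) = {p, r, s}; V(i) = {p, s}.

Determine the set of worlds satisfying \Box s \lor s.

b, c, e, g, h, i

Recall that \Box ψ holds at a world iff ψ holds at every accessible world, and \Diamond ψ holds iff ψ holds at some accessible world.
Let φ = \Box s \lor s. Evaluate φ at each world:
  a (successors {a, b, c, d, g, h}): φ is false.
  b (successors {c, e, g, i}): φ is true.
  c (successors {b, e, g, h, i}): φ is true.
  d (successors {b, e, f, g, i}): φ is false.
  e (successors {b, c, d, h}): φ is true.
  f (successors {a, c, h}): φ is false.
  g (successors {a, c, d, e, f, i}): φ is true.
  h (successors {a, c, e, f, i}): φ is true.
  i (successors {a, c, d, e, f, g, h, i}): φ is true.
For instance, at h:
  At h: \Box s is false, s is true, so \Box s \lor s is true.
    At h: \Box s requires s at every successor {a, c, e, f, i}.
      s fails at a, so \Box s is false at h.
Satisfying worlds: {b, c, e, g, h, i}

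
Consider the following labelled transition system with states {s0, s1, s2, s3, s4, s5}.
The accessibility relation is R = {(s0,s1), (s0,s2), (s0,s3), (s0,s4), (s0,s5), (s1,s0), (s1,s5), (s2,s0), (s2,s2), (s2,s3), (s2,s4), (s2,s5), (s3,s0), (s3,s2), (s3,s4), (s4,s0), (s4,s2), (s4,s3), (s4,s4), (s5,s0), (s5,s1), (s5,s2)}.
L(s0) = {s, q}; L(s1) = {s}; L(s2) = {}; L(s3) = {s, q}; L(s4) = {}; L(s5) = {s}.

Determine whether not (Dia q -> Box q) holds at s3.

Yes

At s3: Dia q -> Box q is false, so not (Dia q -> Box q) is true.
  At s3: Dia q is true, Box q is false, so Dia q -> Box q is false.
    At s3: Dia q requires q at some successor in {s0, s2, s4}.
      q holds at s0, so Dia q is true at s3.
    At s3: Box q requires q at every successor {s0, s2, s4}.
      q fails at s2, so Box q is false at s3.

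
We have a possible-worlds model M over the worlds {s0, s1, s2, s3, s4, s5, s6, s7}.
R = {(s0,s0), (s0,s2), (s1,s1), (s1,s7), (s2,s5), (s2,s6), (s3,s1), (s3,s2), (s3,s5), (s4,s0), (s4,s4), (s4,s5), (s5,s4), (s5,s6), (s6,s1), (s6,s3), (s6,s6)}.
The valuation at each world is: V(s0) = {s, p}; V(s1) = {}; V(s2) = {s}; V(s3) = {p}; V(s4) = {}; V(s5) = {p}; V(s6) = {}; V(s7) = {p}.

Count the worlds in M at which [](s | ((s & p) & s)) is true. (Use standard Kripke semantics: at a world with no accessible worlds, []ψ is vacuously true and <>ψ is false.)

2

Let φ = [](s | ((s & p) & s)). Evaluate φ at each world:
  s0 (successors {s0, s2}): φ is true.
  s1 (successors {s1, s7}): φ is false.
  s2 (successors {s5, s6}): φ is false.
  s3 (successors {s1, s2, s5}): φ is false.
  s4 (successors {s0, s4, s5}): φ is false.
  s5 (successors {s4, s6}): φ is false.
  s6 (successors {s1, s3, s6}): φ is false.
  s7 (successors ∅): φ is true.
For instance, at s1:
  At s1: [](s | ((s & p) & s)) requires s | ((s & p) & s) at every successor {s1, s7}.
    s | ((s & p) & s) fails at s1, so [](s | ((s & p) & s)) is false at s1.
Satisfying worlds: {s0, s7}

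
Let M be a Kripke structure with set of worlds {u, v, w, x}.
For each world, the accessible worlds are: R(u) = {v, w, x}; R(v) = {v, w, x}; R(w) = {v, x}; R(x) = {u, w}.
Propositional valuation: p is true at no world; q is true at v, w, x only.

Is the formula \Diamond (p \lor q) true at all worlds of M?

Let φ = \Diamond (p \lor q). Evaluate φ at each world:
  u (successors {v, w, x}): φ is true.
  v (successors {v, w, x}): φ is true.
  w (successors {v, x}): φ is true.
  x (successors {u, w}): φ is true.
For instance, at u:
  At u: \Diamond (p \lor q) requires p \lor q at some successor in {v, w, x}.
    p \lor q holds at v, so \Diamond (p \lor q) is true at u.

Yes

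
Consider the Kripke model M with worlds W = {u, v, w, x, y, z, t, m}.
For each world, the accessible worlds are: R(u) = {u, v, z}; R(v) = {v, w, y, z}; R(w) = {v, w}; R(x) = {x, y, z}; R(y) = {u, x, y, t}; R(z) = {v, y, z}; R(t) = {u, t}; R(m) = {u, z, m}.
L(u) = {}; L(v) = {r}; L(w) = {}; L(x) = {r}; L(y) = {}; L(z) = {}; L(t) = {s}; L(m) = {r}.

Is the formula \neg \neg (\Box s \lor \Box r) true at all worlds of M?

Recall that \Box ψ holds at a world iff ψ holds at every accessible world, and \Diamond ψ holds iff ψ holds at some accessible world.
Let φ = \neg \neg (\Box s \lor \Box r). Evaluate φ at each world:
  u (successors {u, v, z}): φ is false.
  v (successors {v, w, y, z}): φ is false.
  w (successors {v, w}): φ is false.
  x (successors {x, y, z}): φ is false.
  y (successors {u, x, y, t}): φ is false.
  z (successors {v, y, z}): φ is false.
  t (successors {u, t}): φ is false.
  m (successors {u, z, m}): φ is false.
Detail at u (counterexample):
  At u: \neg (\Box s \lor \Box r) is true, so \neg \neg (\Box s \lor \Box r) is false.
    At u: \Box s \lor \Box r is false, so \neg (\Box s \lor \Box r) is true.
      At u: \Box s is false, \Box r is false, so \Box s \lor \Box r is false.

No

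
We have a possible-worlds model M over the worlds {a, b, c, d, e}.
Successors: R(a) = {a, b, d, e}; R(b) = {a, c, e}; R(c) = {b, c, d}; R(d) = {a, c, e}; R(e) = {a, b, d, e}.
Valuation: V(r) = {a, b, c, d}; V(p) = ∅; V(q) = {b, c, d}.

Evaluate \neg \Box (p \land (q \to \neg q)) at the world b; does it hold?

Recall that \Box ψ holds at a world iff ψ holds at every accessible world, and \Diamond ψ holds iff ψ holds at some accessible world.
At b: \Box (p \land (q \to \neg q)) is false, so \neg \Box (p \land (q \to \neg q)) is true.
  At b: \Box (p \land (q \to \neg q)) requires p \land (q \to \neg q) at every successor {a, c, e}.
    p \land (q \to \neg q) fails at a, so \Box (p \land (q \to \neg q)) is false at b.

Yes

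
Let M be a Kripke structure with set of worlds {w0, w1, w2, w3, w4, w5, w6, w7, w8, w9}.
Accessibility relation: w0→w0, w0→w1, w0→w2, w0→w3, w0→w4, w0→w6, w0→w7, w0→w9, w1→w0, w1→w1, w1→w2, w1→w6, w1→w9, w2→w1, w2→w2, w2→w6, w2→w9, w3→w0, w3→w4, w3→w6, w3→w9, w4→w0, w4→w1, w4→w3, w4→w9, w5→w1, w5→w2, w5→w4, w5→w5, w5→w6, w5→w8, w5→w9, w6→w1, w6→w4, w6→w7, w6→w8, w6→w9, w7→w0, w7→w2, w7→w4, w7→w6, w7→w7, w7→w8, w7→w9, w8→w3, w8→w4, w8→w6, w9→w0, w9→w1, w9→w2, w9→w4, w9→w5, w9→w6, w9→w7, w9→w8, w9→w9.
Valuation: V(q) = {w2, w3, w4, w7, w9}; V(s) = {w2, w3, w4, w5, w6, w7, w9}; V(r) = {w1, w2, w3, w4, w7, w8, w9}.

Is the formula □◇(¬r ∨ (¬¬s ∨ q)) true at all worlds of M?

Yes

Let φ = □◇(¬r ∨ (¬¬s ∨ q)). Evaluate φ at each world:
  w0 (successors {w0, w1, w2, w3, w4, w6, w7, w9}): φ is true.
  w1 (successors {w0, w1, w2, w6, w9}): φ is true.
  w2 (successors {w1, w2, w6, w9}): φ is true.
  w3 (successors {w0, w4, w6, w9}): φ is true.
  w4 (successors {w0, w1, w3, w9}): φ is true.
  w5 (successors {w1, w2, w4, w5, w6, w8, w9}): φ is true.
  w6 (successors {w1, w4, w7, w8, w9}): φ is true.
  w7 (successors {w0, w2, w4, w6, w7, w8, w9}): φ is true.
  w8 (successors {w3, w4, w6}): φ is true.
  w9 (successors {w0, w1, w2, w4, w5, w6, w7, w8, w9}): φ is true.
For instance, at w2:
  At w2: □◇(¬r ∨ (¬¬s ∨ q)) requires ◇(¬r ∨ (¬¬s ∨ q)) at every successor {w1, w2, w6, w9}.
    At w1: ◇(¬r ∨ (¬¬s ∨ q)) is true.
    At w2: ◇(¬r ∨ (¬¬s ∨ q)) is true.
    At w6: ◇(¬r ∨ (¬¬s ∨ q)) is true.
    At w9: ◇(¬r ∨ (¬¬s ∨ q)) is true.
  So □◇(¬r ∨ (¬¬s ∨ q)) is true at w2.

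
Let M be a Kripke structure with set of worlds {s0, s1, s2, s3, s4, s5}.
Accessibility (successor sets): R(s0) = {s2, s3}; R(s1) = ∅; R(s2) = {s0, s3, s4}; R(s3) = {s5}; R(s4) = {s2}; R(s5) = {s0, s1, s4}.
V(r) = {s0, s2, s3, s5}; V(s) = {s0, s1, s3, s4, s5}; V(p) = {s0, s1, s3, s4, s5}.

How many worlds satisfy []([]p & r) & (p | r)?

Recall that []ψ holds at a world iff ψ holds at every accessible world, and <>ψ holds iff ψ holds at some accessible world.
Let φ = []([]p & r) & (p | r). Evaluate φ at each world:
  s0 (successors {s2, s3}): φ is true.
  s1 (successors ∅): φ is true.
  s2 (successors {s0, s3, s4}): φ is false.
  s3 (successors {s5}): φ is true.
  s4 (successors {s2}): φ is true.
  s5 (successors {s0, s1, s4}): φ is false.
For instance, at s0:
  At s0: []([]p & r) is true, p | r is true, so []([]p & r) & (p | r) is true.
    At s0: []([]p & r) requires []p & r at every successor {s2, s3}.
      At s2: []p & r is true.
      At s3: []p & r is true.
    So []([]p & r) is true at s0.
Satisfying worlds: {s0, s1, s3, s4}

4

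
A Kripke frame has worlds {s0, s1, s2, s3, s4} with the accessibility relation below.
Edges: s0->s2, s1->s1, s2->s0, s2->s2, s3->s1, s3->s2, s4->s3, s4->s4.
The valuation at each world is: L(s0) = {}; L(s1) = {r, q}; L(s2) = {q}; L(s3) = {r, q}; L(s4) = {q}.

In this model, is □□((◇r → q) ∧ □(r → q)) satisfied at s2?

Recall that □ψ holds at a world iff ψ holds at every accessible world, and ◇ψ holds iff ψ holds at some accessible world.
At s2: □□((◇r → q) ∧ □(r → q)) requires □((◇r → q) ∧ □(r → q)) at every successor {s0, s2}.
    At s0: □((◇r → q) ∧ □(r → q)) requires (◇r → q) ∧ □(r → q) at every successor {s2}.
      At s2: (◇r → q) ∧ □(r → q) is true.
    So □((◇r → q) ∧ □(r → q)) is true at s0.
    At s2: □((◇r → q) ∧ □(r → q)) requires (◇r → q) ∧ □(r → q) at every successor {s0, s2}.
      At s0: (◇r → q) ∧ □(r → q) is true.
      At s2: (◇r → q) ∧ □(r → q) is true.
    So □((◇r → q) ∧ □(r → q)) is true at s2.
So □□((◇r → q) ∧ □(r → q)) is true at s2.

Yes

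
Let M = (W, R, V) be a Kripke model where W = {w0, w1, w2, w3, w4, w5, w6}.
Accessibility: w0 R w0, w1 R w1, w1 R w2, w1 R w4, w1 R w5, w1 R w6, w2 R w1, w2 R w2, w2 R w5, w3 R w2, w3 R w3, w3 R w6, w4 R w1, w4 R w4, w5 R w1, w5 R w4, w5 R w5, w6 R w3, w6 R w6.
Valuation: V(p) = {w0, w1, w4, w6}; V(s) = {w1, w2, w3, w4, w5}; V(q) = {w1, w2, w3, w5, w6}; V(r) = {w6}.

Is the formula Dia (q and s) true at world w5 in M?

Yes

At w5: Dia (q and s) requires q and s at some successor in {w1, w4, w5}.
  q and s holds at w1, so Dia (q and s) is true at w5.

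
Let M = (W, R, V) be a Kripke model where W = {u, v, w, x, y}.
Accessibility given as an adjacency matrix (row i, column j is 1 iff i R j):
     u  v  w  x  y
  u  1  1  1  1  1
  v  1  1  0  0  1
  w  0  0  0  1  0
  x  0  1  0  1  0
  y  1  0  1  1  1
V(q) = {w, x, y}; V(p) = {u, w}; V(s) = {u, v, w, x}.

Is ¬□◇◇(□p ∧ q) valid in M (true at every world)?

Recall that □ψ holds at a world iff ψ holds at every accessible world, and ◇ψ holds iff ψ holds at some accessible world.
Let φ = ¬□◇◇(□p ∧ q). Evaluate φ at each world:
  u (successors {u, v, w, x, y}): φ is true.
  v (successors {u, v, y}): φ is true.
  w (successors {x}): φ is true.
  x (successors {v, x}): φ is true.
  y (successors {u, w, x, y}): φ is true.
For instance, at w:
  At w: □◇◇(□p ∧ q) is false, so ¬□◇◇(□p ∧ q) is true.
    At w: □◇◇(□p ∧ q) requires ◇◇(□p ∧ q) at every successor {x}.
      ◇◇(□p ∧ q) fails at x, so □◇◇(□p ∧ q) is false at w.

Yes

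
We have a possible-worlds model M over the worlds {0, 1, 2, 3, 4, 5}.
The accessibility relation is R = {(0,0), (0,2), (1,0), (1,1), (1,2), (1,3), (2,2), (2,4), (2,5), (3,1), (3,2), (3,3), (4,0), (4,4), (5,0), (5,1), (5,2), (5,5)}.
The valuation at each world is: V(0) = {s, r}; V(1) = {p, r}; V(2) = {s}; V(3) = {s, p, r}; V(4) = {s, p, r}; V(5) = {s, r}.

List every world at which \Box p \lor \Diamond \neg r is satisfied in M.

0, 1, 2, 3, 5

Recall that \Box ψ holds at a world iff ψ holds at every accessible world, and \Diamond ψ holds iff ψ holds at some accessible world.
Let φ = \Box p \lor \Diamond \neg r. Evaluate φ at each world:
  0 (successors {0, 2}): φ is true.
  1 (successors {0, 1, 2, 3}): φ is true.
  2 (successors {2, 4, 5}): φ is true.
  3 (successors {1, 2, 3}): φ is true.
  4 (successors {0, 4}): φ is false.
  5 (successors {0, 1, 2, 5}): φ is true.
For instance, at 2:
  At 2: \Box p is false, \Diamond \neg r is true, so \Box p \lor \Diamond \neg r is true.
    At 2: \Box p requires p at every successor {2, 4, 5}.
      p fails at 2, so \Box p is false at 2.
    At 2: \Diamond \neg r requires \neg r at some successor in {2, 4, 5}.
      \neg r holds at 2, so \Diamond \neg r is true at 2.
Satisfying worlds: {0, 1, 2, 3, 5}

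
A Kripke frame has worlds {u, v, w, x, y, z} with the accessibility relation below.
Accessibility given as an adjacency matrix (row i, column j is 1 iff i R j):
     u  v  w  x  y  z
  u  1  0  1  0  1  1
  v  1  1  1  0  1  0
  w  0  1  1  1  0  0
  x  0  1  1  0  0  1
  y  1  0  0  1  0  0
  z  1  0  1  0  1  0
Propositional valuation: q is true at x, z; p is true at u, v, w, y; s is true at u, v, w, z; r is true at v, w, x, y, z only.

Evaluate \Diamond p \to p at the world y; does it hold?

At y: \Diamond p is true, p is true, so \Diamond p \to p is true.
  At y: \Diamond p requires p at some successor in {u, x}.
    p holds at u, so \Diamond p is true at y.

Yes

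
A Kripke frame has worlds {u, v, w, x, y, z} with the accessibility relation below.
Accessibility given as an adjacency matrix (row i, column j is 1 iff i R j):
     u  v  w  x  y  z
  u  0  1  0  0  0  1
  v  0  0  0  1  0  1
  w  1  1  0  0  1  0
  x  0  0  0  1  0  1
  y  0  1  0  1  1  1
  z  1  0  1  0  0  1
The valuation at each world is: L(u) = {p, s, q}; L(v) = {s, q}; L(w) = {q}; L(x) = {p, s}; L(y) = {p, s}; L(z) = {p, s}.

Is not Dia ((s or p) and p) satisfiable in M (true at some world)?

No

Let φ = not Dia ((s or p) and p). Evaluate φ at each world:
  u (successors {v, z}): φ is false.
  v (successors {x, z}): φ is false.
  w (successors {u, v, y}): φ is false.
  x (successors {x, z}): φ is false.
  y (successors {v, x, y, z}): φ is false.
  z (successors {u, w, z}): φ is false.
For instance, at w:
  At w: Dia ((s or p) and p) is true, so not Dia ((s or p) and p) is false.
    At w: Dia ((s or p) and p) requires (s or p) and p at some successor in {u, v, y}.
      (s or p) and p holds at u, so Dia ((s or p) and p) is true at w.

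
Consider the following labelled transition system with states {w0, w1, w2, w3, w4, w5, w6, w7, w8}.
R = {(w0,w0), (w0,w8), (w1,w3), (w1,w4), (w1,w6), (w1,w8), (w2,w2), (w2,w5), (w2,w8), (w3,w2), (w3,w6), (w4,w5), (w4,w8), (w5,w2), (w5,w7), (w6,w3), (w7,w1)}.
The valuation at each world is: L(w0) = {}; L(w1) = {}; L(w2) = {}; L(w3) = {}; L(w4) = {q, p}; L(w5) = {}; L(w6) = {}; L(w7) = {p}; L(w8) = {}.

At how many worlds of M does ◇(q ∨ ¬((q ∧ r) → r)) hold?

Recall that ◇ψ holds at a world iff ψ holds at some accessible world.
Let φ = ◇(q ∨ ¬((q ∧ r) → r)). Evaluate φ at each world:
  w0 (successors {w0, w8}): φ is false.
  w1 (successors {w3, w4, w6, w8}): φ is true.
  w2 (successors {w2, w5, w8}): φ is false.
  w3 (successors {w2, w6}): φ is false.
  w4 (successors {w5, w8}): φ is false.
  w5 (successors {w2, w7}): φ is false.
  w6 (successors {w3}): φ is false.
  w7 (successors {w1}): φ is false.
  w8 (successors ∅): φ is false.
For instance, at w4:
  At w4: ◇(q ∨ ¬((q ∧ r) → r)) requires q ∨ ¬((q ∧ r) → r) at some successor in {w5, w8}.
    At w5: q ∨ ¬((q ∧ r) → r) is false.
    At w8: q ∨ ¬((q ∧ r) → r) is false.
  So ◇(q ∨ ¬((q ∧ r) → r)) is false at w4.
Satisfying worlds: {w1}

1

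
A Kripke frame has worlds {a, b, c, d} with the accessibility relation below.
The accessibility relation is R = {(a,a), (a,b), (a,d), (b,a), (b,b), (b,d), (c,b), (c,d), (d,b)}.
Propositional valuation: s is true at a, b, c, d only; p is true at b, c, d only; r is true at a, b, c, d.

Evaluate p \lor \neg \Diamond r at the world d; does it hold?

Yes

At d: p is true, \neg \Diamond r is false, so p \lor \neg \Diamond r is true.
  At d: \Diamond r is true, so \neg \Diamond r is false.
    At d: \Diamond r requires r at some successor in {b}.
      r holds at b, so \Diamond r is true at d.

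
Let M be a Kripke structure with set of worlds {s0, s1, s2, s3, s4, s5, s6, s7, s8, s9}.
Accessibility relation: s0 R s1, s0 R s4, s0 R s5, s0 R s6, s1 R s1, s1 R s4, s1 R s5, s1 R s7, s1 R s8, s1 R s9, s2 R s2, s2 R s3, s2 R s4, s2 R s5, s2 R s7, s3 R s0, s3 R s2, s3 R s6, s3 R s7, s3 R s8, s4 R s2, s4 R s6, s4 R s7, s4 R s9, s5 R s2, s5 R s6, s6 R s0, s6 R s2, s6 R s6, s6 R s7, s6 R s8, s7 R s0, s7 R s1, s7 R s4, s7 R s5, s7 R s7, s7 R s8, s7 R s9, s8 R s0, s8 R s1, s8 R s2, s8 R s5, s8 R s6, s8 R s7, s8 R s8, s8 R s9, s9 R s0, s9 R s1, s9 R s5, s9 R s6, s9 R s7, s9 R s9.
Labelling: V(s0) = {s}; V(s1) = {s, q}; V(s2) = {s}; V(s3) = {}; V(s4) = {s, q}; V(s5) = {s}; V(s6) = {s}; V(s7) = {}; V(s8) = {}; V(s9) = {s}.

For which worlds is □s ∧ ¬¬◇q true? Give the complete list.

s0

Let φ = □s ∧ ¬¬◇q. Evaluate φ at each world:
  s0 (successors {s1, s4, s5, s6}): φ is true.
  s1 (successors {s1, s4, s5, s7, s8, s9}): φ is false.
  s2 (successors {s2, s3, s4, s5, s7}): φ is false.
  s3 (successors {s0, s2, s6, s7, s8}): φ is false.
  s4 (successors {s2, s6, s7, s9}): φ is false.
  s5 (successors {s2, s6}): φ is false.
  s6 (successors {s0, s2, s6, s7, s8}): φ is false.
  s7 (successors {s0, s1, s4, s5, s7, s8, s9}): φ is false.
  s8 (successors {s0, s1, s2, s5, s6, s7, s8, s9}): φ is false.
  s9 (successors {s0, s1, s5, s6, s7, s9}): φ is false.
For instance, at s2:
  At s2: □s is false, ¬¬◇q is true, so □s ∧ ¬¬◇q is false.
    At s2: □s requires s at every successor {s2, s3, s4, s5, s7}.
      s fails at s3, so □s is false at s2.
    At s2: ¬◇q is false, so ¬¬◇q is true.
      At s2: ◇q is true, so ¬◇q is false.
Satisfying worlds: {s0}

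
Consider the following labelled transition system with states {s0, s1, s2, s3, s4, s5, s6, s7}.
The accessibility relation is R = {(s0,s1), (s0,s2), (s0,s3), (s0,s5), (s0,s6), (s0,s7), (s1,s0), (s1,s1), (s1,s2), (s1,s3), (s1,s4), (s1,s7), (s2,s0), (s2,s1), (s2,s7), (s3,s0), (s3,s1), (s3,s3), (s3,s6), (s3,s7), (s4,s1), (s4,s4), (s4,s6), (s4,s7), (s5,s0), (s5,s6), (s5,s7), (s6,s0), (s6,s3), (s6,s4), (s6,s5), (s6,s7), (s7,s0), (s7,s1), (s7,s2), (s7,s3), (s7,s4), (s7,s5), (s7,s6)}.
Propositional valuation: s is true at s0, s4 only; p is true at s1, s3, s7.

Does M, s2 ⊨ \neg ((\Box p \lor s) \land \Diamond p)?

At s2: (\Box p \lor s) \land \Diamond p is false, so \neg ((\Box p \lor s) \land \Diamond p) is true.
  At s2: \Box p \lor s is false, \Diamond p is true, so (\Box p \lor s) \land \Diamond p is false.
    At s2: \Box p is false, s is false, so \Box p \lor s is false.
      At s2: \Box p requires p at every successor {s0, s1, s7}.
        p fails at s0, so \Box p is false at s2.
    At s2: \Diamond p requires p at some successor in {s0, s1, s7}.
      p holds at s1, so \Diamond p is true at s2.

Yes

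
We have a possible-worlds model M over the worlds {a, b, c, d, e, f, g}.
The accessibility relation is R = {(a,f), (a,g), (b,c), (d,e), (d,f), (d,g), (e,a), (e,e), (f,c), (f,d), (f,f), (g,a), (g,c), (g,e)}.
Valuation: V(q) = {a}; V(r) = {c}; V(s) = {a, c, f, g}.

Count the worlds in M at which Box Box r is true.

2

Let φ = Box Box r. Evaluate φ at each world:
  a (successors {f, g}): φ is false.
  b (successors {c}): φ is true.
  c (successors ∅): φ is true.
  d (successors {e, f, g}): φ is false.
  e (successors {a, e}): φ is false.
  f (successors {c, d, f}): φ is false.
  g (successors {a, c, e}): φ is false.
For instance, at d:
  At d: Box Box r requires Box r at every successor {e, f, g}.
    Box r fails at e, so Box Box r is false at d.
      At e: Box r requires r at every successor {a, e}.
        r fails at a, so Box r is false at e.
Satisfying worlds: {b, c}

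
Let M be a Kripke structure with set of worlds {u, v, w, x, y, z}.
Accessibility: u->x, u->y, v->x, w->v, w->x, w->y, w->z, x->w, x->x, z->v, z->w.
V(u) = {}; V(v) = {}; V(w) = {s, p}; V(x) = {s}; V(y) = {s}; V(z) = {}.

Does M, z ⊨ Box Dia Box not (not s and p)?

Yes

At z: Box Dia Box not (not s and p) requires Dia Box not (not s and p) at every successor {v, w}.
    At v: Dia Box not (not s and p) requires Box not (not s and p) at some successor in {x}.
      Box not (not s and p) holds at x, so Dia Box not (not s and p) is true at v.
    At w: Dia Box not (not s and p) requires Box not (not s and p) at some successor in {v, x, y, z}.
      Box not (not s and p) holds at v, so Dia Box not (not s and p) is true at w.
So Box Dia Box not (not s and p) is true at z.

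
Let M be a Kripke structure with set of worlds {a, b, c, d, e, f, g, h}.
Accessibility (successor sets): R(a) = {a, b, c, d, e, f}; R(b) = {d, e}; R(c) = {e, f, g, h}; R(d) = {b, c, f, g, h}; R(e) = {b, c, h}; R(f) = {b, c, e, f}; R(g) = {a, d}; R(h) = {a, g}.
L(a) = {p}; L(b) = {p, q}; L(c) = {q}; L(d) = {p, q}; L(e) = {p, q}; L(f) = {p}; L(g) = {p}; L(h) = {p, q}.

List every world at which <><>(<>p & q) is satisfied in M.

Recall that <>ψ holds at a world iff ψ holds at some accessible world.
Let φ = <><>(<>p & q). Evaluate φ at each world:
  a (successors {a, b, c, d, e, f}): φ is true.
  b (successors {d, e}): φ is true.
  c (successors {e, f, g, h}): φ is true.
  d (successors {b, c, f, g, h}): φ is true.
  e (successors {b, c, h}): φ is true.
  f (successors {b, c, e, f}): φ is true.
  g (successors {a, d}): φ is true.
  h (successors {a, g}): φ is true.
For instance, at f:
  At f: <><>(<>p & q) requires <>(<>p & q) at some successor in {b, c, e, f}.
    <>(<>p & q) holds at b, so <><>(<>p & q) is true at f.
      At b: <>(<>p & q) requires <>p & q at some successor in {d, e}.
        <>p & q holds at d, so <>(<>p & q) is true at b.
Satisfying worlds: {a, b, c, d, e, f, g, h}

a, b, c, d, e, f, g, h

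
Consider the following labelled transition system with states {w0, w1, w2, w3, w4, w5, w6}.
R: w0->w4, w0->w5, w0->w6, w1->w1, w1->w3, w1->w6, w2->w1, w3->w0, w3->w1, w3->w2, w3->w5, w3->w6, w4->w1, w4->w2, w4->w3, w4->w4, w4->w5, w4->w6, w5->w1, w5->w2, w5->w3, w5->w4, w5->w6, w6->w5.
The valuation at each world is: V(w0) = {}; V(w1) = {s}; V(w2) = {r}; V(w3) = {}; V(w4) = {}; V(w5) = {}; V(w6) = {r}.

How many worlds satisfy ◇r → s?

Let φ = ◇r → s. Evaluate φ at each world:
  w0 (successors {w4, w5, w6}): φ is false.
  w1 (successors {w1, w3, w6}): φ is true.
  w2 (successors {w1}): φ is true.
  w3 (successors {w0, w1, w2, w5, w6}): φ is false.
  w4 (successors {w1, w2, w3, w4, w5, w6}): φ is false.
  w5 (successors {w1, w2, w3, w4, w6}): φ is false.
  w6 (successors {w5}): φ is true.
For instance, at w2:
  At w2: ◇r is false, s is false, so ◇r → s is true.
    At w2: ◇r requires r at some successor in {w1}.
      At w1: r is false.
    So ◇r is false at w2.
Satisfying worlds: {w1, w2, w6}

3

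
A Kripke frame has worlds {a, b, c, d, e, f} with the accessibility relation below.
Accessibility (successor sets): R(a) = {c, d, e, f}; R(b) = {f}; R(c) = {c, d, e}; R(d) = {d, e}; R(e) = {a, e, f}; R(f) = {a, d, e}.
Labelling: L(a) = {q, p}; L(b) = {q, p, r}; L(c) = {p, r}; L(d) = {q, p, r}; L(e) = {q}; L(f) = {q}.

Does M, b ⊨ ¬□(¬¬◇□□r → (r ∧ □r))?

At b: □(¬¬◇□□r → (r ∧ □r)) is true, so ¬□(¬¬◇□□r → (r ∧ □r)) is false.
  At b: □(¬¬◇□□r → (r ∧ □r)) requires ¬¬◇□□r → (r ∧ □r) at every successor {f}.
      At f: ¬¬◇□□r is false, r ∧ □r is false, so ¬¬◇□□r → (r ∧ □r) is true.
  So □(¬¬◇□□r → (r ∧ □r)) is true at b.

No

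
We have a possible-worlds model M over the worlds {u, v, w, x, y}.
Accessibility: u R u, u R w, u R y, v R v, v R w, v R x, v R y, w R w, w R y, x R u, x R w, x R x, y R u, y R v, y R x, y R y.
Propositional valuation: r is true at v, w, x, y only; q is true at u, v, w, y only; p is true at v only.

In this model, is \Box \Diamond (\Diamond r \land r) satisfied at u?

Yes

Recall that \Box ψ holds at a world iff ψ holds at every accessible world, and \Diamond ψ holds iff ψ holds at some accessible world.
At u: \Box \Diamond (\Diamond r \land r) requires \Diamond (\Diamond r \land r) at every successor {u, w, y}.
    At u: \Diamond (\Diamond r \land r) requires \Diamond r \land r at some successor in {u, w, y}.
      \Diamond r \land r holds at w, so \Diamond (\Diamond r \land r) is true at u.
    At w: \Diamond (\Diamond r \land r) requires \Diamond r \land r at some successor in {w, y}.
      \Diamond r \land r holds at w, so \Diamond (\Diamond r \land r) is true at w.
    At y: \Diamond (\Diamond r \land r) requires \Diamond r \land r at some successor in {u, v, x, y}.
      \Diamond r \land r holds at v, so \Diamond (\Diamond r \land r) is true at y.
So \Box \Diamond (\Diamond r \land r) is true at u.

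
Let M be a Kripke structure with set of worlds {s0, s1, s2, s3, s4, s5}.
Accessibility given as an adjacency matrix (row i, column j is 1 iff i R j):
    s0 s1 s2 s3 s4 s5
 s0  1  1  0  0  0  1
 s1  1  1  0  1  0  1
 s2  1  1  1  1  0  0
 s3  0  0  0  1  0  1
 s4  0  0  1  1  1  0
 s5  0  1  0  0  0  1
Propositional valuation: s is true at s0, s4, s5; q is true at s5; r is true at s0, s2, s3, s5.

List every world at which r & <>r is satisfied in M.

Recall that <>ψ holds at a world iff ψ holds at some accessible world.
Let φ = r & <>r. Evaluate φ at each world:
  s0 (successors {s0, s1, s5}): φ is true.
  s1 (successors {s0, s1, s3, s5}): φ is false.
  s2 (successors {s0, s1, s2, s3}): φ is true.
  s3 (successors {s3, s5}): φ is true.
  s4 (successors {s2, s3, s4}): φ is false.
  s5 (successors {s1, s5}): φ is true.
For instance, at s5:
  At s5: r is true, <>r is true, so r & <>r is true.
    At s5: <>r requires r at some successor in {s1, s5}.
      r holds at s5, so <>r is true at s5.
Satisfying worlds: {s0, s2, s3, s5}

s0, s2, s3, s5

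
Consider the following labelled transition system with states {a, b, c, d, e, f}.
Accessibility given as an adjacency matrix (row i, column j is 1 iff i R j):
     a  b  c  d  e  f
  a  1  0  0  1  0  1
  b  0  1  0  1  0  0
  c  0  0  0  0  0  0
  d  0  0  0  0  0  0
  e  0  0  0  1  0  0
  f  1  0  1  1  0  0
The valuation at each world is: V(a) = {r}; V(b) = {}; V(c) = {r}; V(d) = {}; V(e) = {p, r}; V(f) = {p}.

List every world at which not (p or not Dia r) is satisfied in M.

a

Let φ = not (p or not Dia r). Evaluate φ at each world:
  a (successors {a, d, f}): φ is true.
  b (successors {b, d}): φ is false.
  c (successors ∅): φ is false.
  d (successors ∅): φ is false.
  e (successors {d}): φ is false.
  f (successors {a, c, d}): φ is false.
For instance, at a:
  At a: p or not Dia r is false, so not (p or not Dia r) is true.
    At a: p is false, not Dia r is false, so p or not Dia r is false.
      At a: Dia r is true, so not Dia r is false.
Satisfying worlds: {a}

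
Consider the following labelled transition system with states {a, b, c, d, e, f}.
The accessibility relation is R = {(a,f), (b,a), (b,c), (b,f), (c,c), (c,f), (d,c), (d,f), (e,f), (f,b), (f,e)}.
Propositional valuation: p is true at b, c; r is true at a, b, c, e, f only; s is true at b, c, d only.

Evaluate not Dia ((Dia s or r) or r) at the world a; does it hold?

Recall that Dia ψ holds at a world iff ψ holds at some accessible world.
At a: Dia ((Dia s or r) or r) is true, so not Dia ((Dia s or r) or r) is false.
  At a: Dia ((Dia s or r) or r) requires (Dia s or r) or r at some successor in {f}.
    (Dia s or r) or r holds at f, so Dia ((Dia s or r) or r) is true at a.
      At f: Dia s or r is true, r is true, so (Dia s or r) or r is true.

No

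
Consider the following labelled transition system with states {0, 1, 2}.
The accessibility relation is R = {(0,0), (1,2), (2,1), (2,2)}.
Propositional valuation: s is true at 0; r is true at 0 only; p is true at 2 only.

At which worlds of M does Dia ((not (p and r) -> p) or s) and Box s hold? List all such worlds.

Let φ = Dia ((not (p and r) -> p) or s) and Box s. Evaluate φ at each world:
  0 (successors {0}): φ is true.
  1 (successors {2}): φ is false.
  2 (successors {1, 2}): φ is false.
For instance, at 0:
  At 0: Dia ((not (p and r) -> p) or s) is true, Box s is true, so Dia ((not (p and r) -> p) or s) and Box s is true.
    At 0: Dia ((not (p and r) -> p) or s) requires (not (p and r) -> p) or s at some successor in {0}.
      (not (p and r) -> p) or s holds at 0, so Dia ((not (p and r) -> p) or s) is true at 0.
    At 0: Box s requires s at every successor {0}.
      At 0: s is true.
    So Box s is true at 0.
Satisfying worlds: {0}

0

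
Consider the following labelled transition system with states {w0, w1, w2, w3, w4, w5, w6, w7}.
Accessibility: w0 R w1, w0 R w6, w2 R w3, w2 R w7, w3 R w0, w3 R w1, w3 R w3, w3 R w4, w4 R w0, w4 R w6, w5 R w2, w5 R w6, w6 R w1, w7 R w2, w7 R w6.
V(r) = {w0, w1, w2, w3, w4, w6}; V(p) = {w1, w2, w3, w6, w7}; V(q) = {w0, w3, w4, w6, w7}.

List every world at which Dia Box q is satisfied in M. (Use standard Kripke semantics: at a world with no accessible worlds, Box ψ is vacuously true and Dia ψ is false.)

Recall that Box ψ holds at a world iff ψ holds at every accessible world, and Dia ψ holds iff ψ holds at some accessible world.
Let φ = Dia Box q. Evaluate φ at each world:
  w0 (successors {w1, w6}): φ is true.
  w1 (successors ∅): φ is false.
  w2 (successors {w3, w7}): φ is false.
  w3 (successors {w0, w1, w3, w4}): φ is true.
  w4 (successors {w0, w6}): φ is false.
  w5 (successors {w2, w6}): φ is true.
  w6 (successors {w1}): φ is true.
  w7 (successors {w2, w6}): φ is true.
For instance, at w7:
  At w7: Dia Box q requires Box q at some successor in {w2, w6}.
    Box q holds at w2, so Dia Box q is true at w7.
      At w2: Box q requires q at every successor {w3, w7}.
        At w3: q is true.
        At w7: q is true.
      So Box q is true at w2.
Satisfying worlds: {w0, w3, w5, w6, w7}

w0, w3, w5, w6, w7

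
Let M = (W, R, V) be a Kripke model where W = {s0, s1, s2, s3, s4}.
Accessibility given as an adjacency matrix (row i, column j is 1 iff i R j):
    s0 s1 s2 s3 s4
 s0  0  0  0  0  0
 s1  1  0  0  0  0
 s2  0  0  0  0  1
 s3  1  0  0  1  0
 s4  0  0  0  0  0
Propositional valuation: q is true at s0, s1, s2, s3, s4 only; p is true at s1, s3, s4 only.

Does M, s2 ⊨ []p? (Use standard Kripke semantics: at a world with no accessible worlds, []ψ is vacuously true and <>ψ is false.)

Yes

At s2: []p requires p at every successor {s4}.
  At s4: p is true.
So []p is true at s2.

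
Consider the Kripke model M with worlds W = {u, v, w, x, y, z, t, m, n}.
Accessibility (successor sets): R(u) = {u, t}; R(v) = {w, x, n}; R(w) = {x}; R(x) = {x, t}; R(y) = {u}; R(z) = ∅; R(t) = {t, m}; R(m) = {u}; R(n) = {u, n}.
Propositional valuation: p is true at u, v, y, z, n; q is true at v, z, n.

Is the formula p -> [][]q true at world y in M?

At y: p is true, [][]q is false, so p -> [][]q is false.
  At y: [][]q requires []q at every successor {u}.
    []q fails at u, so [][]q is false at y.
      At u: []q requires q at every successor {u, t}.
        q fails at u, so []q is false at u.

No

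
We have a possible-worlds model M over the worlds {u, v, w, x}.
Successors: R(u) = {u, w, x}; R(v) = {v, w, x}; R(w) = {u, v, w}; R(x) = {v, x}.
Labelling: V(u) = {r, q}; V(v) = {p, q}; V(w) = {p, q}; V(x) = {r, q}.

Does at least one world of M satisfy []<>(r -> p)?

Let φ = []<>(r -> p). Evaluate φ at each world:
  u (successors {u, w, x}): φ is true.
  v (successors {v, w, x}): φ is true.
  w (successors {u, v, w}): φ is true.
  x (successors {v, x}): φ is true.
Detail at u (witness):
  At u: []<>(r -> p) requires <>(r -> p) at every successor {u, w, x}.
      At u: <>(r -> p) requires r -> p at some successor in {u, w, x}.
        r -> p holds at w, so <>(r -> p) is true at u.
      At w: <>(r -> p) requires r -> p at some successor in {u, v, w}.
        r -> p holds at v, so <>(r -> p) is true at w.
      At x: <>(r -> p) requires r -> p at some successor in {v, x}.
        r -> p holds at v, so <>(r -> p) is true at x.
  So []<>(r -> p) is true at u.

Yes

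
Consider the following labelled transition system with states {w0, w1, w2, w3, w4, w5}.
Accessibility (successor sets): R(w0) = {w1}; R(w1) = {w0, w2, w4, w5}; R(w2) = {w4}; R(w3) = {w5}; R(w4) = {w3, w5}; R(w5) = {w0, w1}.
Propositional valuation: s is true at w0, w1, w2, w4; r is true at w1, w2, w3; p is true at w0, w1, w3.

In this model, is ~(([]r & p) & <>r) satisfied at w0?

No

At w0: ([]r & p) & <>r is true, so ~(([]r & p) & <>r) is false.
  At w0: []r & p is true, <>r is true, so ([]r & p) & <>r is true.
    At w0: []r is true, p is true, so []r & p is true.
      At w0: []r requires r at every successor {w1}.
        At w1: r is true.
      So []r is true at w0.
    At w0: <>r requires r at some successor in {w1}.
      r holds at w1, so <>r is true at w0.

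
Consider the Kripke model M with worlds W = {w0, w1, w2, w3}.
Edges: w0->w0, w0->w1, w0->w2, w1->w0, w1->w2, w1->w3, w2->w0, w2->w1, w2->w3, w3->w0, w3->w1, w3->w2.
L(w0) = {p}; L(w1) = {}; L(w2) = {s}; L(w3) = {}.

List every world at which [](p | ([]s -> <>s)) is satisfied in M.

Let φ = [](p | ([]s -> <>s)). Evaluate φ at each world:
  w0 (successors {w0, w1, w2}): φ is true.
  w1 (successors {w0, w2, w3}): φ is true.
  w2 (successors {w0, w1, w3}): φ is true.
  w3 (successors {w0, w1, w2}): φ is true.
For instance, at w1:
  At w1: [](p | ([]s -> <>s)) requires p | ([]s -> <>s) at every successor {w0, w2, w3}.
      At w0: p is true, []s -> <>s is true, so p | ([]s -> <>s) is true.
      At w2: p is false, []s -> <>s is true, so p | ([]s -> <>s) is true.
      At w3: p is false, []s -> <>s is true, so p | ([]s -> <>s) is true.
  So [](p | ([]s -> <>s)) is true at w1.
Satisfying worlds: {w0, w1, w2, w3}

w0, w1, w2, w3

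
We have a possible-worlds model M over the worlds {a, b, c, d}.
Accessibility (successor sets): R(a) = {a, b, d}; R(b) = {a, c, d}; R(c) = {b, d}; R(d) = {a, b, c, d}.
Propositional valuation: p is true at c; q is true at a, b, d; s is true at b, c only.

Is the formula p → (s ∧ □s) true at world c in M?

No

At c: p is true, s ∧ □s is false, so p → (s ∧ □s) is false.
  At c: s is true, □s is false, so s ∧ □s is false.
    At c: □s requires s at every successor {b, d}.
      s fails at d, so □s is false at c.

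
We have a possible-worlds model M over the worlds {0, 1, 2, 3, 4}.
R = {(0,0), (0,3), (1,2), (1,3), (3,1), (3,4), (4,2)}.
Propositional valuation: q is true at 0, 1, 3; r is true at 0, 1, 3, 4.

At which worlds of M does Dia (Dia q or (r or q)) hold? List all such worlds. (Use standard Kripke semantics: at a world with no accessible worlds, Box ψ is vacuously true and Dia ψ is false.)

Let φ = Dia (Dia q or (r or q)). Evaluate φ at each world:
  0 (successors {0, 3}): φ is true.
  1 (successors {2, 3}): φ is true.
  2 (successors ∅): φ is false.
  3 (successors {1, 4}): φ is true.
  4 (successors {2}): φ is false.
For instance, at 4:
  At 4: Dia (Dia q or (r or q)) requires Dia q or (r or q) at some successor in {2}.
    At 2: Dia q or (r or q) is false.
  So Dia (Dia q or (r or q)) is false at 4.
Satisfying worlds: {0, 1, 3}

0, 1, 3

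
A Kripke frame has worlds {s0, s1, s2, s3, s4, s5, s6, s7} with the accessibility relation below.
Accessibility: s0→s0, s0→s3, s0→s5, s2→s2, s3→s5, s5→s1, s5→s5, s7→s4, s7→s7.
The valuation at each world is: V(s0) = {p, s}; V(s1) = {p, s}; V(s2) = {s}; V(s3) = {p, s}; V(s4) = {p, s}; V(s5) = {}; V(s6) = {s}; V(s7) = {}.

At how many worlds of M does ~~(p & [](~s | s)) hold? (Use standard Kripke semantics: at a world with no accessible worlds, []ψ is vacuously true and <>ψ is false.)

4

Let φ = ~~(p & [](~s | s)). Evaluate φ at each world:
  s0 (successors {s0, s3, s5}): φ is true.
  s1 (successors ∅): φ is true.
  s2 (successors {s2}): φ is false.
  s3 (successors {s5}): φ is true.
  s4 (successors ∅): φ is true.
  s5 (successors {s1, s5}): φ is false.
  s6 (successors ∅): φ is false.
  s7 (successors {s4, s7}): φ is false.
For instance, at s3:
  At s3: ~(p & [](~s | s)) is false, so ~~(p & [](~s | s)) is true.
    At s3: p & [](~s | s) is true, so ~(p & [](~s | s)) is false.
      At s3: p is true, [](~s | s) is true, so p & [](~s | s) is true.
Satisfying worlds: {s0, s1, s3, s4}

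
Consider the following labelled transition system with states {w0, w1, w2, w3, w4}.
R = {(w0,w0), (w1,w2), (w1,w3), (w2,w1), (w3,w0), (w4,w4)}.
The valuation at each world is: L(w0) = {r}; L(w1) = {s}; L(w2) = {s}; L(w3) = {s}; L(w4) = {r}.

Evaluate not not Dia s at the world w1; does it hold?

Yes

At w1: not Dia s is false, so not not Dia s is true.
  At w1: Dia s is true, so not Dia s is false.
    At w1: Dia s requires s at some successor in {w2, w3}.
      s holds at w2, so Dia s is true at w1.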